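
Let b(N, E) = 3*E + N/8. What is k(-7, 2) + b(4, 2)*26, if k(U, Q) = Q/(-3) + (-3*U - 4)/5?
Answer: 2576/15 ≈ 171.73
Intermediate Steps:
b(N, E) = 3*E + N/8 (b(N, E) = 3*E + N*(1/8) = 3*E + N/8)
k(U, Q) = -4/5 - 3*U/5 - Q/3 (k(U, Q) = Q*(-1/3) + (-4 - 3*U)*(1/5) = -Q/3 + (-4/5 - 3*U/5) = -4/5 - 3*U/5 - Q/3)
k(-7, 2) + b(4, 2)*26 = (-4/5 - 3/5*(-7) - 1/3*2) + (3*2 + (1/8)*4)*26 = (-4/5 + 21/5 - 2/3) + (6 + 1/2)*26 = 41/15 + (13/2)*26 = 41/15 + 169 = 2576/15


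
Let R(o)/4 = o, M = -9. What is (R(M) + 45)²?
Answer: 81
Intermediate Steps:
R(o) = 4*o
(R(M) + 45)² = (4*(-9) + 45)² = (-36 + 45)² = 9² = 81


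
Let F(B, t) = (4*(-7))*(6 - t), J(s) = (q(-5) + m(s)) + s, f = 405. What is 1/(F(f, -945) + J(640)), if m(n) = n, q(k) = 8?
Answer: -1/25340 ≈ -3.9463e-5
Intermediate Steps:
J(s) = 8 + 2*s (J(s) = (8 + s) + s = 8 + 2*s)
F(B, t) = -168 + 28*t (F(B, t) = -28*(6 - t) = -168 + 28*t)
1/(F(f, -945) + J(640)) = 1/((-168 + 28*(-945)) + (8 + 2*640)) = 1/((-168 - 26460) + (8 + 1280)) = 1/(-26628 + 1288) = 1/(-25340) = -1/25340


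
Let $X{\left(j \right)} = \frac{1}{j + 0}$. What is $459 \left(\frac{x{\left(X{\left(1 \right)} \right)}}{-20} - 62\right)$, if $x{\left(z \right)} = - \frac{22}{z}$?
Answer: $- \frac{279531}{10} \approx -27953.0$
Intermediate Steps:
$X{\left(j \right)} = \frac{1}{j}$
$459 \left(\frac{x{\left(X{\left(1 \right)} \right)}}{-20} - 62\right) = 459 \left(\frac{\left(-22\right) \frac{1}{1^{-1}}}{-20} - 62\right) = 459 \left(- \frac{22}{1} \left(- \frac{1}{20}\right) - 62\right) = 459 \left(\left(-22\right) 1 \left(- \frac{1}{20}\right) - 62\right) = 459 \left(\left(-22\right) \left(- \frac{1}{20}\right) - 62\right) = 459 \left(\frac{11}{10} - 62\right) = 459 \left(- \frac{609}{10}\right) = - \frac{279531}{10}$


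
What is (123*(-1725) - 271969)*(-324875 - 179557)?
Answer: 244217726208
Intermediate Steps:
(123*(-1725) - 271969)*(-324875 - 179557) = (-212175 - 271969)*(-504432) = -484144*(-504432) = 244217726208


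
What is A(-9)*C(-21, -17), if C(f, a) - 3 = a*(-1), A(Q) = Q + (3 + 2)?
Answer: -80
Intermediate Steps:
A(Q) = 5 + Q (A(Q) = Q + 5 = 5 + Q)
C(f, a) = 3 - a (C(f, a) = 3 + a*(-1) = 3 - a)
A(-9)*C(-21, -17) = (5 - 9)*(3 - 1*(-17)) = -4*(3 + 17) = -4*20 = -80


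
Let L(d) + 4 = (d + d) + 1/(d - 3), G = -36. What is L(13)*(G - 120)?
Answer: -17238/5 ≈ -3447.6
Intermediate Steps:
L(d) = -4 + 1/(-3 + d) + 2*d (L(d) = -4 + ((d + d) + 1/(d - 3)) = -4 + (2*d + 1/(-3 + d)) = -4 + (1/(-3 + d) + 2*d) = -4 + 1/(-3 + d) + 2*d)
L(13)*(G - 120) = ((13 - 10*13 + 2*13²)/(-3 + 13))*(-36 - 120) = ((13 - 130 + 2*169)/10)*(-156) = ((13 - 130 + 338)/10)*(-156) = ((⅒)*221)*(-156) = (221/10)*(-156) = -17238/5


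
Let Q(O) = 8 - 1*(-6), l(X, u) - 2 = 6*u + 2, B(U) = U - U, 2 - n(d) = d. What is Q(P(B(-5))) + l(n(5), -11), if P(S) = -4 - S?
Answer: -48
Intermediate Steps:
n(d) = 2 - d
B(U) = 0
l(X, u) = 4 + 6*u (l(X, u) = 2 + (6*u + 2) = 2 + (2 + 6*u) = 4 + 6*u)
Q(O) = 14 (Q(O) = 8 + 6 = 14)
Q(P(B(-5))) + l(n(5), -11) = 14 + (4 + 6*(-11)) = 14 + (4 - 66) = 14 - 62 = -48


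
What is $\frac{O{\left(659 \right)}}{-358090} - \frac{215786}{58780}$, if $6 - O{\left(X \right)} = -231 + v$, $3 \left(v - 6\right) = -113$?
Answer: $- \frac{2318598029}{631455906} \approx -3.6718$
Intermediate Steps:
$v = - \frac{95}{3}$ ($v = 6 + \frac{1}{3} \left(-113\right) = 6 - \frac{113}{3} = - \frac{95}{3} \approx -31.667$)
$O{\left(X \right)} = \frac{806}{3}$ ($O{\left(X \right)} = 6 - \left(-231 - \frac{95}{3}\right) = 6 - - \frac{788}{3} = 6 + \frac{788}{3} = \frac{806}{3}$)
$\frac{O{\left(659 \right)}}{-358090} - \frac{215786}{58780} = \frac{806}{3 \left(-358090\right)} - \frac{215786}{58780} = \frac{806}{3} \left(- \frac{1}{358090}\right) - \frac{107893}{29390} = - \frac{403}{537135} - \frac{107893}{29390} = - \frac{2318598029}{631455906}$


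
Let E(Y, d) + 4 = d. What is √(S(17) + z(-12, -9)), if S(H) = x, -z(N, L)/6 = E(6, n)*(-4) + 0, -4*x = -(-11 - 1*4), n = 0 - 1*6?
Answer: 5*I*√39/2 ≈ 15.612*I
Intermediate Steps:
n = -6 (n = 0 - 6 = -6)
E(Y, d) = -4 + d
x = -15/4 (x = -(-1)*(-11 - 1*4)/4 = -(-1)*(-11 - 4)/4 = -(-1)*(-15)/4 = -¼*15 = -15/4 ≈ -3.7500)
z(N, L) = -240 (z(N, L) = -6*((-4 - 6)*(-4) + 0) = -6*(-10*(-4) + 0) = -6*(40 + 0) = -6*40 = -240)
S(H) = -15/4
√(S(17) + z(-12, -9)) = √(-15/4 - 240) = √(-975/4) = 5*I*√39/2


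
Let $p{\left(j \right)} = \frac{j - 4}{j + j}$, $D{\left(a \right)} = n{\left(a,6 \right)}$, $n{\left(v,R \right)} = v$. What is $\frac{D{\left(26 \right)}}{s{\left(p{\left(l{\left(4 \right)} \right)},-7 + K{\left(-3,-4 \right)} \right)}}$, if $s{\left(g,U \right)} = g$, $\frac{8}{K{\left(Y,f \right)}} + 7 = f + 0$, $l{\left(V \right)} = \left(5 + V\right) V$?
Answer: $\frac{117}{2} \approx 58.5$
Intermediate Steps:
$D{\left(a \right)} = a$
$l{\left(V \right)} = V \left(5 + V\right)$
$K{\left(Y,f \right)} = \frac{8}{-7 + f}$ ($K{\left(Y,f \right)} = \frac{8}{-7 + \left(f + 0\right)} = \frac{8}{-7 + f}$)
$p{\left(j \right)} = \frac{-4 + j}{2 j}$
$\frac{D{\left(26 \right)}}{s{\left(p{\left(l{\left(4 \right)} \right)},-7 + K{\left(-3,-4 \right)} \right)}} = \frac{26}{\frac{1}{2} \frac{1}{4 \left(5 + 4\right)} \left(-4 + 4 \left(5 + 4\right)\right)} = \frac{26}{\frac{1}{2} \frac{1}{4 \cdot 9} \left(-4 + 4 \cdot 9\right)} = \frac{26}{\frac{1}{2} \cdot \frac{1}{36} \left(-4 + 36\right)} = \frac{26}{\frac{1}{2} \cdot \frac{1}{36} \cdot 32} = \frac{26}{\frac{4}{9}} = 26 \cdot \frac{9}{4} = \frac{117}{2}$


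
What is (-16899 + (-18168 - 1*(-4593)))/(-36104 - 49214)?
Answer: 15237/42659 ≈ 0.35718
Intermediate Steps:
(-16899 + (-18168 - 1*(-4593)))/(-36104 - 49214) = (-16899 + (-18168 + 4593))/(-85318) = (-16899 - 13575)*(-1/85318) = -30474*(-1/85318) = 15237/42659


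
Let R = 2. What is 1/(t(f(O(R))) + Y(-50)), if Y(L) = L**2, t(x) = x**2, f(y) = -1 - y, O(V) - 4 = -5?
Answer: 1/2500 ≈ 0.00040000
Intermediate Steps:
O(V) = -1 (O(V) = 4 - 5 = -1)
1/(t(f(O(R))) + Y(-50)) = 1/((-1 - 1*(-1))**2 + (-50)**2) = 1/((-1 + 1)**2 + 2500) = 1/(0**2 + 2500) = 1/(0 + 2500) = 1/2500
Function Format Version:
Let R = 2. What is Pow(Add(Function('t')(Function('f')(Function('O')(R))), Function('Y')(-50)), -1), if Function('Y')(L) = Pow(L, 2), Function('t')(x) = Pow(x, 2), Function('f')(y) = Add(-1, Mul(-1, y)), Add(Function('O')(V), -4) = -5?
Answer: Rational(1, 2500) ≈ 0.00040000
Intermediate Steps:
Function('O')(V) = -1 (Function('O')(V) = Add(4, -5) = -1)
Pow(Add(Function('t')(Function('f')(Function('O')(R))), Function('Y')(-50)), -1) = Pow(Add(Pow(Add(-1, Mul(-1, -1)), 2), Pow(-50, 2)), -1) = Pow(Add(Pow(Add(-1, 1), 2), 2500), -1) = Pow(Add(Pow(0, 2), 2500), -1) = Pow(Add(0, 2500), -1) = Pow(2500, -1) = Rational(1, 2500)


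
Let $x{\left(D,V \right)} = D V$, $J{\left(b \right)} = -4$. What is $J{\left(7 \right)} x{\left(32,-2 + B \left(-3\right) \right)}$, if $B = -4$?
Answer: $-1280$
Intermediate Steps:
$J{\left(7 \right)} x{\left(32,-2 + B \left(-3\right) \right)} = - 4 \cdot 32 \left(-2 - -12\right) = - 4 \cdot 32 \left(-2 + 12\right) = - 4 \cdot 32 \cdot 10 = \left(-4\right) 320 = -1280$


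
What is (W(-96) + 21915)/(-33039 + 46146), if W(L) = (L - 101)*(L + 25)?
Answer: 35902/13107 ≈ 2.7391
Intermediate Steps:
W(L) = (-101 + L)*(25 + L)
(W(-96) + 21915)/(-33039 + 46146) = ((-2525 + (-96)**2 - 76*(-96)) + 21915)/(-33039 + 46146) = ((-2525 + 9216 + 7296) + 21915)/13107 = (13987 + 21915)*(1/13107) = 35902*(1/13107) = 35902/13107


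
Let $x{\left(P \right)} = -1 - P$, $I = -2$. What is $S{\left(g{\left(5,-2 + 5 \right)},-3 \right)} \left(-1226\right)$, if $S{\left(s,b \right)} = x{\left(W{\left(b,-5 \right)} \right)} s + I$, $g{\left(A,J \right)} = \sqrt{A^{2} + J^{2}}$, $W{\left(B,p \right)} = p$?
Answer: $2452 - 4904 \sqrt{34} \approx -26143.0$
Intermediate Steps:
$S{\left(s,b \right)} = -2 + 4 s$ ($S{\left(s,b \right)} = \left(-1 - -5\right) s - 2 = \left(-1 + 5\right) s - 2 = 4 s - 2 = -2 + 4 s$)
$S{\left(g{\left(5,-2 + 5 \right)},-3 \right)} \left(-1226\right) = \left(-2 + 4 \sqrt{5^{2} + \left(-2 + 5\right)^{2}}\right) \left(-1226\right) = \left(-2 + 4 \sqrt{25 + 3^{2}}\right) \left(-1226\right) = \left(-2 + 4 \sqrt{25 + 9}\right) \left(-1226\right) = \left(-2 + 4 \sqrt{34}\right) \left(-1226\right) = 2452 - 4904 \sqrt{34}$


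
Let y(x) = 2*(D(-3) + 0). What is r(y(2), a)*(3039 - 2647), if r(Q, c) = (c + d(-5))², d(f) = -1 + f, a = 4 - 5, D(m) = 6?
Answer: 19208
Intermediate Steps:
y(x) = 12 (y(x) = 2*(6 + 0) = 2*6 = 12)
a = -1
r(Q, c) = (-6 + c)² (r(Q, c) = (c + (-1 - 5))² = (c - 6)² = (-6 + c)²)
r(y(2), a)*(3039 - 2647) = (-6 - 1)²*(3039 - 2647) = (-7)²*392 = 49*392 = 19208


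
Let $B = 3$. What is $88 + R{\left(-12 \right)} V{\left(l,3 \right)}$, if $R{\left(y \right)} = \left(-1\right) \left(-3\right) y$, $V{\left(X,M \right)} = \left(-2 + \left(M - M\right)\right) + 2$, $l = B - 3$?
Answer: $88$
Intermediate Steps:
$l = 0$ ($l = 3 - 3 = 0$)
$V{\left(X,M \right)} = 0$ ($V{\left(X,M \right)} = \left(-2 + 0\right) + 2 = -2 + 2 = 0$)
$R{\left(y \right)} = 3 y$
$88 + R{\left(-12 \right)} V{\left(l,3 \right)} = 88 + 3 \left(-12\right) 0 = 88 - 0 = 88 + 0 = 88$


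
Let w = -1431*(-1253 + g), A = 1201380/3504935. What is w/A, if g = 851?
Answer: 67208530599/40046 ≈ 1.6783e+6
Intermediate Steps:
A = 240276/700987 (A = 1201380*(1/3504935) = 240276/700987 ≈ 0.34277)
w = 575262 (w = -1431*(-1253 + 851) = -1431*(-402) = 575262)
w/A = 575262/(240276/700987) = 575262*(700987/240276) = 67208530599/40046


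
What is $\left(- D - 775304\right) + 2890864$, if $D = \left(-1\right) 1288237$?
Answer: $3403797$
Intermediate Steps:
$D = -1288237$
$\left(- D - 775304\right) + 2890864 = \left(\left(-1\right) \left(-1288237\right) - 775304\right) + 2890864 = \left(1288237 + \left(-1214546 + 439242\right)\right) + 2890864 = \left(1288237 - 775304\right) + 2890864 = 512933 + 2890864 = 3403797$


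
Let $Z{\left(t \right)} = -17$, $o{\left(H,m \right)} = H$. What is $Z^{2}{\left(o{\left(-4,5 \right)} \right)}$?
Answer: $289$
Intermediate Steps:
$Z^{2}{\left(o{\left(-4,5 \right)} \right)} = \left(-17\right)^{2} = 289$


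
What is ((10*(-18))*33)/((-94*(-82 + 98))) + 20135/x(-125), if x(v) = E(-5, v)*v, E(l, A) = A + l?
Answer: 3170201/611000 ≈ 5.1885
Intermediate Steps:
x(v) = v*(-5 + v) (x(v) = (v - 5)*v = (-5 + v)*v = v*(-5 + v))
((10*(-18))*33)/((-94*(-82 + 98))) + 20135/x(-125) = ((10*(-18))*33)/((-94*(-82 + 98))) + 20135/((-125*(-5 - 125))) = (-180*33)/((-94*16)) + 20135/((-125*(-130))) = -5940/(-1504) + 20135/16250 = -5940*(-1/1504) + 20135*(1/16250) = 1485/376 + 4027/3250 = 3170201/611000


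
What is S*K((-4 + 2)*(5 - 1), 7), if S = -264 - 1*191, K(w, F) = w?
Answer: 3640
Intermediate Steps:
S = -455 (S = -264 - 191 = -455)
S*K((-4 + 2)*(5 - 1), 7) = -455*(-4 + 2)*(5 - 1) = -(-910)*4 = -455*(-8) = 3640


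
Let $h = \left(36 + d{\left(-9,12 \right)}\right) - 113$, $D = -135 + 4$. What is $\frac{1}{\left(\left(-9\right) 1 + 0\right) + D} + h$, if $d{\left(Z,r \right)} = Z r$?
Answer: $- \frac{25901}{140} \approx -185.01$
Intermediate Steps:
$D = -131$
$h = -185$ ($h = \left(36 - 108\right) - 113 = -72 - 113 = -185$)
$\frac{1}{\left(\left(-9\right) 1 + 0\right) + D} + h = \frac{1}{\left(\left(-9\right) 1 + 0\right) - 131} - 185 = \frac{1}{\left(-9 + 0\right) - 131} - 185 = \frac{1}{-9 - 131} - 185 = \frac{1}{-140} - 185 = - \frac{1}{140} - 185 = - \frac{25901}{140}$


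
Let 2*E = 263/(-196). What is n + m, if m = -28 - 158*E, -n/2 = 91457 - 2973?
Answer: -34670439/196 ≈ -1.7689e+5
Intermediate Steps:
n = -176968 (n = -2*(91457 - 2973) = -2*88484 = -176968)
E = -263/392 (E = (263/(-196))/2 = (263*(-1/196))/2 = (½)*(-263/196) = -263/392 ≈ -0.67092)
m = 15289/196 (m = -28 - 158*(-263/392) = -28 + 20777/196 = 15289/196 ≈ 78.005)
n + m = -176968 + 15289/196 = -34670439/196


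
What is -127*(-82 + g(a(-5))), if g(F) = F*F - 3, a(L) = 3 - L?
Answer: 2667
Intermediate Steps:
g(F) = -3 + F² (g(F) = F² - 3 = -3 + F²)
-127*(-82 + g(a(-5))) = -127*(-82 + (-3 + (3 - 1*(-5))²)) = -127*(-82 + (-3 + (3 + 5)²)) = -127*(-82 + (-3 + 8²)) = -127*(-82 + (-3 + 64)) = -127*(-82 + 61) = -127*(-21) = 2667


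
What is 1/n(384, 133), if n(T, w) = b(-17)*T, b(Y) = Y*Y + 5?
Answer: 1/112896 ≈ 8.8577e-6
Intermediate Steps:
b(Y) = 5 + Y**2 (b(Y) = Y**2 + 5 = 5 + Y**2)
n(T, w) = 294*T (n(T, w) = (5 + (-17)**2)*T = (5 + 289)*T = 294*T)
1/n(384, 133) = 1/(294*384) = 1/112896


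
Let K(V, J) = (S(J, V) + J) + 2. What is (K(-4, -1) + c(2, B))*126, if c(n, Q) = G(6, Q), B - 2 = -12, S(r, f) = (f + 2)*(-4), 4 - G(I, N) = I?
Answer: 882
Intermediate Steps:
G(I, N) = 4 - I
S(r, f) = -8 - 4*f (S(r, f) = (2 + f)*(-4) = -8 - 4*f)
B = -10 (B = 2 - 12 = -10)
c(n, Q) = -2 (c(n, Q) = 4 - 1*6 = 4 - 6 = -2)
K(V, J) = -6 + J - 4*V (K(V, J) = ((-8 - 4*V) + J) + 2 = (-8 + J - 4*V) + 2 = -6 + J - 4*V)
(K(-4, -1) + c(2, B))*126 = ((-6 - 1 - 4*(-4)) - 2)*126 = ((-6 - 1 + 16) - 2)*126 = (9 - 2)*126 = 7*126 = 882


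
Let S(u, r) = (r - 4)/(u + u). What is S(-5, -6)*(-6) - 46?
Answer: -52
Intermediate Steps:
S(u, r) = (-4 + r)/(2*u) (S(u, r) = (-4 + r)/((2*u)) = (-4 + r)*(1/(2*u)) = (-4 + r)/(2*u))
S(-5, -6)*(-6) - 46 = ((½)*(-4 - 6)/(-5))*(-6) - 46 = ((½)*(-⅕)*(-10))*(-6) - 46 = 1*(-6) - 46 = -6 - 46 = -52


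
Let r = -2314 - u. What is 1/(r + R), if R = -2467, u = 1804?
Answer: -1/6585 ≈ -0.00015186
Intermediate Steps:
r = -4118 (r = -2314 - 1*1804 = -2314 - 1804 = -4118)
1/(r + R) = 1/(-4118 - 2467) = 1/(-6585) = -1/6585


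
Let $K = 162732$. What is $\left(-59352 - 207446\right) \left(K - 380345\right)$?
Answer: $58058713174$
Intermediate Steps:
$\left(-59352 - 207446\right) \left(K - 380345\right) = \left(-59352 - 207446\right) \left(162732 - 380345\right) = \left(-266798\right) \left(-217613\right) = 58058713174$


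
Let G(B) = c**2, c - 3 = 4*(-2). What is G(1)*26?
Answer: 650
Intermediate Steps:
c = -5 (c = 3 + 4*(-2) = 3 - 8 = -5)
G(B) = 25 (G(B) = (-5)**2 = 25)
G(1)*26 = 25*26 = 650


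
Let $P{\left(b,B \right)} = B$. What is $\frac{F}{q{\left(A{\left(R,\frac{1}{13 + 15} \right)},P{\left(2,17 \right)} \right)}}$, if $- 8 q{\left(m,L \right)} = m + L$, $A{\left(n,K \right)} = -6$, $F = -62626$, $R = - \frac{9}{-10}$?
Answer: $\frac{501008}{11} \approx 45546.0$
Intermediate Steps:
$R = \frac{9}{10}$ ($R = \left(-9\right) \left(- \frac{1}{10}\right) = \frac{9}{10} \approx 0.9$)
$q{\left(m,L \right)} = - \frac{L}{8} - \frac{m}{8}$ ($q{\left(m,L \right)} = - \frac{m + L}{8} = - \frac{L + m}{8} = - \frac{L}{8} - \frac{m}{8}$)
$\frac{F}{q{\left(A{\left(R,\frac{1}{13 + 15} \right)},P{\left(2,17 \right)} \right)}} = - \frac{62626}{\left(- \frac{1}{8}\right) 17 - - \frac{3}{4}} = - \frac{62626}{- \frac{17}{8} + \frac{3}{4}} = - \frac{62626}{- \frac{11}{8}} = \left(-62626\right) \left(- \frac{8}{11}\right) = \frac{501008}{11}$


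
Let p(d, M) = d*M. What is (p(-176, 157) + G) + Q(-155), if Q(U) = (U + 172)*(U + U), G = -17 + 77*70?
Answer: -27529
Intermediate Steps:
p(d, M) = M*d
G = 5373 (G = -17 + 5390 = 5373)
Q(U) = 2*U*(172 + U) (Q(U) = (172 + U)*(2*U) = 2*U*(172 + U))
(p(-176, 157) + G) + Q(-155) = (157*(-176) + 5373) + 2*(-155)*(172 - 155) = (-27632 + 5373) + 2*(-155)*17 = -22259 - 5270 = -27529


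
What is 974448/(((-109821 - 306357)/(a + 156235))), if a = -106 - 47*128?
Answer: -8126517368/23121 ≈ -3.5148e+5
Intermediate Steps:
a = -6122 (a = -106 - 6016 = -6122)
974448/(((-109821 - 306357)/(a + 156235))) = 974448/(((-109821 - 306357)/(-6122 + 156235))) = 974448/((-416178/150113)) = 974448/((-416178*1/150113)) = 974448/(-416178/150113) = 974448*(-150113/416178) = -8126517368/23121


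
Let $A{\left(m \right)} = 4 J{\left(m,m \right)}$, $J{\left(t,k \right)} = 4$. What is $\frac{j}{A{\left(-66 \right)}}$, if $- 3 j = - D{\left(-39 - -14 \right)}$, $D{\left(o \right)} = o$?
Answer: $- \frac{25}{48} \approx -0.52083$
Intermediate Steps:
$A{\left(m \right)} = 16$ ($A{\left(m \right)} = 4 \cdot 4 = 16$)
$j = - \frac{25}{3}$ ($j = - \frac{\left(-1\right) \left(-39 - -14\right)}{3} = - \frac{\left(-1\right) \left(-39 + 14\right)}{3} = - \frac{\left(-1\right) \left(-25\right)}{3} = \left(- \frac{1}{3}\right) 25 = - \frac{25}{3} \approx -8.3333$)
$\frac{j}{A{\left(-66 \right)}} = - \frac{25}{3 \cdot 16} = \left(- \frac{25}{3}\right) \frac{1}{16} = - \frac{25}{48}$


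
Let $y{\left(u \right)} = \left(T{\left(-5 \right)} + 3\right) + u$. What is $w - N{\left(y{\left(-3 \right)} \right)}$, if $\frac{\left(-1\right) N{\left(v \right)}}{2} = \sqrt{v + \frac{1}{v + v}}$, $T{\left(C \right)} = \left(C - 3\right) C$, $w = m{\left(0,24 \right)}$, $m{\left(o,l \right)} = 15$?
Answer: $15 + \frac{\sqrt{16005}}{10} \approx 27.651$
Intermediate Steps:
$w = 15$
$T{\left(C \right)} = C \left(-3 + C\right)$ ($T{\left(C \right)} = \left(-3 + C\right) C = C \left(-3 + C\right)$)
$y{\left(u \right)} = 43 + u$ ($y{\left(u \right)} = \left(- 5 \left(-3 - 5\right) + 3\right) + u = \left(\left(-5\right) \left(-8\right) + 3\right) + u = \left(40 + 3\right) + u = 43 + u$)
$N{\left(v \right)} = - 2 \sqrt{v + \frac{1}{2 v}}$ ($N{\left(v \right)} = - 2 \sqrt{v + \frac{1}{v + v}} = - 2 \sqrt{v + \frac{1}{2 v}}$)
$w - N{\left(y{\left(-3 \right)} \right)} = 15 - - \sqrt{\frac{2}{43 - 3} + 4 \left(43 - 3\right)} = 15 - - \sqrt{\frac{2}{40} + 4 \cdot 40} = 15 - - \sqrt{2 \cdot \frac{1}{40} + 160} = 15 - - \sqrt{\frac{1}{20} + 160} = 15 - - \sqrt{\frac{3201}{20}} = 15 - - \frac{\sqrt{16005}}{10} = 15 + \frac{\sqrt{16005}}{10}$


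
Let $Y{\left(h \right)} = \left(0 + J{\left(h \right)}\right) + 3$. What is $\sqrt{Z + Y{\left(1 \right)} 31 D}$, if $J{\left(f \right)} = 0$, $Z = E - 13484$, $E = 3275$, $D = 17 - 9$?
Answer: $i \sqrt{9465} \approx 97.288 i$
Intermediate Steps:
$D = 8$
$Z = -10209$ ($Z = 3275 - 13484 = -10209$)
$Y{\left(h \right)} = 3$ ($Y{\left(h \right)} = \left(0 + 0\right) + 3 = 0 + 3 = 3$)
$\sqrt{Z + Y{\left(1 \right)} 31 D} = \sqrt{-10209 + 3 \cdot 31 \cdot 8} = \sqrt{-10209 + 93 \cdot 8} = \sqrt{-10209 + 744} = \sqrt{-9465} = i \sqrt{9465}$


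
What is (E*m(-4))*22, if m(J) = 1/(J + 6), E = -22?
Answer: -242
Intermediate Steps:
m(J) = 1/(6 + J)
(E*m(-4))*22 = -22/(6 - 4)*22 = -22/2*22 = -22*½*22 = -11*22 = -242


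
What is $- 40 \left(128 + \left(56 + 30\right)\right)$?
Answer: $-8560$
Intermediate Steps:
$- 40 \left(128 + \left(56 + 30\right)\right) = - 40 \left(128 + 86\right) = \left(-40\right) 214 = -8560$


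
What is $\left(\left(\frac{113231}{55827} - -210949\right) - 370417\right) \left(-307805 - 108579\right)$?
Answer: $\frac{3706861393493120}{55827} \approx 6.6399 \cdot 10^{10}$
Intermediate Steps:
$\left(\left(\frac{113231}{55827} - -210949\right) - 370417\right) \left(-307805 - 108579\right) = \left(\left(113231 \cdot \frac{1}{55827} + 210949\right) - 370417\right) \left(-416384\right) = \left(\left(\frac{113231}{55827} + 210949\right) - 370417\right) \left(-416384\right) = \left(\frac{11776763054}{55827} - 370417\right) \left(-416384\right) = \left(- \frac{8902506805}{55827}\right) \left(-416384\right) = \frac{3706861393493120}{55827}$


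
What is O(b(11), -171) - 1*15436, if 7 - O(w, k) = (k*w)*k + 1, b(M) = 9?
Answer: -278599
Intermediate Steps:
O(w, k) = 6 - w*k**2 (O(w, k) = 7 - ((k*w)*k + 1) = 7 - (w*k**2 + 1) = 7 - (1 + w*k**2) = 7 + (-1 - w*k**2) = 6 - w*k**2)
O(b(11), -171) - 1*15436 = (6 - 1*9*(-171)**2) - 1*15436 = (6 - 1*9*29241) - 15436 = (6 - 263169) - 15436 = -263163 - 15436 = -278599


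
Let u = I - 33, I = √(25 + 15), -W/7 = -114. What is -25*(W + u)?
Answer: -19125 - 50*√10 ≈ -19283.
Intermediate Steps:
W = 798 (W = -7*(-114) = 798)
I = 2*√10 (I = √40 = 2*√10 ≈ 6.3246)
u = -33 + 2*√10 (u = 2*√10 - 33 = -33 + 2*√10 ≈ -26.675)
-25*(W + u) = -25*(798 + (-33 + 2*√10)) = -25*(765 + 2*√10) = -19125 - 50*√10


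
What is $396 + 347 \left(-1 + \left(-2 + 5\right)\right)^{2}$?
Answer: $1784$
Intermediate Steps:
$396 + 347 \left(-1 + \left(-2 + 5\right)\right)^{2} = 396 + 347 \left(-1 + 3\right)^{2} = 396 + 347 \cdot 2^{2} = 396 + 347 \cdot 4 = 396 + 1388 = 1784$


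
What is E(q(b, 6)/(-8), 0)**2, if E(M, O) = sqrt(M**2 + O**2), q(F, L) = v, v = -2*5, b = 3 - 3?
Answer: 25/16 ≈ 1.5625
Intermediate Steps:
b = 0
v = -10
q(F, L) = -10
E(q(b, 6)/(-8), 0)**2 = (sqrt((-10/(-8))**2 + 0**2))**2 = (sqrt((-10*(-1/8))**2 + 0))**2 = (sqrt((5/4)**2 + 0))**2 = (sqrt(25/16 + 0))**2 = (sqrt(25/16))**2 = (5/4)**2 = 25/16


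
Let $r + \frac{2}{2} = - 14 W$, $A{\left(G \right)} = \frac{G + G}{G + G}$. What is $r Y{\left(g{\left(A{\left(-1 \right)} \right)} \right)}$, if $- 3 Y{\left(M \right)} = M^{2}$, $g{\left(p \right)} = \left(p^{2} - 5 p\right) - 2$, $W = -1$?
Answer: $-156$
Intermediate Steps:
$A{\left(G \right)} = 1$ ($A{\left(G \right)} = \frac{2 G}{2 G} = 2 G \frac{1}{2 G} = 1$)
$g{\left(p \right)} = -2 + p^{2} - 5 p$
$Y{\left(M \right)} = - \frac{M^{2}}{3}$
$r = 13$ ($r = -1 - -14 = -1 + 14 = 13$)
$r Y{\left(g{\left(A{\left(-1 \right)} \right)} \right)} = 13 \left(- \frac{\left(-2 + 1^{2} - 5\right)^{2}}{3}\right) = 13 \left(- \frac{\left(-2 + 1 - 5\right)^{2}}{3}\right) = 13 \left(- \frac{\left(-6\right)^{2}}{3}\right) = 13 \left(\left(- \frac{1}{3}\right) 36\right) = 13 \left(-12\right) = -156$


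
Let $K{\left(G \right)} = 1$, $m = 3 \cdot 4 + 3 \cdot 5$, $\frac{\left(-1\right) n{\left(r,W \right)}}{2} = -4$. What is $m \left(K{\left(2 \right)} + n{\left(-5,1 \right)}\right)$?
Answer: $243$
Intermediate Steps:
$n{\left(r,W \right)} = 8$ ($n{\left(r,W \right)} = \left(-2\right) \left(-4\right) = 8$)
$m = 27$ ($m = 12 + 15 = 27$)
$m \left(K{\left(2 \right)} + n{\left(-5,1 \right)}\right) = 27 \left(1 + 8\right) = 27 \cdot 9 = 243$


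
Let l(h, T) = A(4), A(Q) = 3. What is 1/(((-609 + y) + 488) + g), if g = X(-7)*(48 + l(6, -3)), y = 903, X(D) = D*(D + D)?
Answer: 1/5780 ≈ 0.00017301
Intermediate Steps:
l(h, T) = 3
X(D) = 2*D² (X(D) = D*(2*D) = 2*D²)
g = 4998 (g = (2*(-7)²)*(48 + 3) = (2*49)*51 = 98*51 = 4998)
1/(((-609 + y) + 488) + g) = 1/(((-609 + 903) + 488) + 4998) = 1/((294 + 488) + 4998) = 1/(782 + 4998) = 1/5780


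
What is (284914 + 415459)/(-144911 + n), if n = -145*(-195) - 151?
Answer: -700373/116787 ≈ -5.9970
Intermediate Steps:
n = 28124 (n = 28275 - 151 = 28124)
(284914 + 415459)/(-144911 + n) = (284914 + 415459)/(-144911 + 28124) = 700373/(-116787) = 700373*(-1/116787) = -700373/116787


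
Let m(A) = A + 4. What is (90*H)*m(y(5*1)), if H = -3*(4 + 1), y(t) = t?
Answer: -12150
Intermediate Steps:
m(A) = 4 + A
H = -15 (H = -3*5 = -15)
(90*H)*m(y(5*1)) = (90*(-15))*(4 + 5*1) = -1350*(4 + 5) = -1350*9 = -12150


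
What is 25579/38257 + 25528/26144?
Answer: 205670259/125023876 ≈ 1.6450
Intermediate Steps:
25579/38257 + 25528/26144 = 25579*(1/38257) + 25528*(1/26144) = 25579/38257 + 3191/3268 = 205670259/125023876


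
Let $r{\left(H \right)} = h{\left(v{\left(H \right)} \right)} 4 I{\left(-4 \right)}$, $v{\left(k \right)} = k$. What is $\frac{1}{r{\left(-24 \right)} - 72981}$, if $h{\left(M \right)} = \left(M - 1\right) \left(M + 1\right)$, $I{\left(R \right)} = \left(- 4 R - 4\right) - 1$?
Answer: $- \frac{1}{47681} \approx -2.0973 \cdot 10^{-5}$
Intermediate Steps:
$I{\left(R \right)} = -5 - 4 R$ ($I{\left(R \right)} = \left(-4 - 4 R\right) - 1 = -5 - 4 R$)
$h{\left(M \right)} = \left(1 + M\right) \left(-1 + M\right)$ ($h{\left(M \right)} = \left(-1 + M\right) \left(1 + M\right) = \left(1 + M\right) \left(-1 + M\right)$)
$r{\left(H \right)} = -44 + 44 H^{2}$ ($r{\left(H \right)} = \left(-1 + H^{2}\right) 4 \left(-5 - -16\right) = \left(-4 + 4 H^{2}\right) \left(-5 + 16\right) = \left(-4 + 4 H^{2}\right) 11 = -44 + 44 H^{2}$)
$\frac{1}{r{\left(-24 \right)} - 72981} = \frac{1}{\left(-44 + 44 \left(-24\right)^{2}\right) - 72981} = \frac{1}{\left(-44 + 44 \cdot 576\right) - 72981} = \frac{1}{\left(-44 + 25344\right) - 72981} = \frac{1}{25300 - 72981} = \frac{1}{-47681} = - \frac{1}{47681}$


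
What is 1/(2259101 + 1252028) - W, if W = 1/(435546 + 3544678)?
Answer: 469095/13975079912896 ≈ 3.3567e-8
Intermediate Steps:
W = 1/3980224 ≈ 2.5124e-7
1/(2259101 + 1252028) - W = 1/(2259101 + 1252028) - 1*1/3980224 = 1/3511129 - 1/3980224 = 469095/13975079912896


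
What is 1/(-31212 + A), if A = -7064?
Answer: -1/38276 ≈ -2.6126e-5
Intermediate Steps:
1/(-31212 + A) = 1/(-31212 - 7064) = 1/(-38276) = -1/38276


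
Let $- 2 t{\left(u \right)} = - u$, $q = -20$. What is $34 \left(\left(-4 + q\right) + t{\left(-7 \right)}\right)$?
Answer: $-935$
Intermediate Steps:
$t{\left(u \right)} = \frac{u}{2}$ ($t{\left(u \right)} = - \frac{\left(-1\right) u}{2} = \frac{u}{2}$)
$34 \left(\left(-4 + q\right) + t{\left(-7 \right)}\right) = 34 \left(\left(-4 - 20\right) + \frac{1}{2} \left(-7\right)\right) = 34 \left(-24 - \frac{7}{2}\right) = 34 \left(- \frac{55}{2}\right) = -935$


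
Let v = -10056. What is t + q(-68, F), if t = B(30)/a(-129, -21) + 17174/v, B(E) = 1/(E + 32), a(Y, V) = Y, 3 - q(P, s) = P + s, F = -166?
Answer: 1577003479/6702324 ≈ 235.29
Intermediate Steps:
q(P, s) = 3 - P - s (q(P, s) = 3 - (P + s) = 3 + (-P - s) = 3 - P - s)
B(E) = 1/(32 + E)
t = -11447309/6702324 (t = 1/((32 + 30)*(-129)) + 17174/(-10056) = -1/129/62 + 17174*(-1/10056) = (1/62)*(-1/129) - 8587/5028 = -1/7998 - 8587/5028 = -11447309/6702324 ≈ -1.7080)
t + q(-68, F) = -11447309/6702324 + (3 - 1*(-68) - 1*(-166)) = -11447309/6702324 + (3 + 68 + 166) = -11447309/6702324 + 237 = 1577003479/6702324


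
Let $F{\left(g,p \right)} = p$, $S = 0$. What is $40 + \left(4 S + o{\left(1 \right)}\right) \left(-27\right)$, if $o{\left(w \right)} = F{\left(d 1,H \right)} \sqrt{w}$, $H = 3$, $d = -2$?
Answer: $-41$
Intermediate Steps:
$o{\left(w \right)} = 3 \sqrt{w}$
$40 + \left(4 S + o{\left(1 \right)}\right) \left(-27\right) = 40 + \left(4 \cdot 0 + 3 \sqrt{1}\right) \left(-27\right) = 40 + \left(0 + 3 \cdot 1\right) \left(-27\right) = 40 + \left(0 + 3\right) \left(-27\right) = 40 + 3 \left(-27\right) = 40 - 81 = -41$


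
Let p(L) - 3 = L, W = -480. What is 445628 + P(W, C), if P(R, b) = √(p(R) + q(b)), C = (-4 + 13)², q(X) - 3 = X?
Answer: 445628 + I*√393 ≈ 4.4563e+5 + 19.824*I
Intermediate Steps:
p(L) = 3 + L
q(X) = 3 + X
C = 81 (C = 9² = 81)
P(R, b) = √(6 + R + b) (P(R, b) = √((3 + R) + (3 + b)) = √(6 + R + b))
445628 + P(W, C) = 445628 + √(6 - 480 + 81) = 445628 + √(-393) = 445628 + I*√393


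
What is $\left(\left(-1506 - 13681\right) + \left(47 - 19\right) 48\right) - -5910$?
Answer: $-7933$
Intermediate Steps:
$\left(\left(-1506 - 13681\right) + \left(47 - 19\right) 48\right) - -5910 = \left(-15187 + 28 \cdot 48\right) + 5910 = \left(-15187 + 1344\right) + 5910 = -13843 + 5910 = -7933$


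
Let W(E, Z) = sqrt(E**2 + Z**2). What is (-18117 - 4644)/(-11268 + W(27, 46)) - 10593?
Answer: -1344683551599/126964979 + 22761*sqrt(2845)/126964979 ≈ -10591.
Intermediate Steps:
(-18117 - 4644)/(-11268 + W(27, 46)) - 10593 = (-18117 - 4644)/(-11268 + sqrt(27**2 + 46**2)) - 10593 = -22761/(-11268 + sqrt(729 + 2116)) - 10593 = -22761/(-11268 + sqrt(2845)) - 10593 = -10593 - 22761/(-11268 + sqrt(2845))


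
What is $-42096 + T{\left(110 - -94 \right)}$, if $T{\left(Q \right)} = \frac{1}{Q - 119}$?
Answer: $- \frac{3578159}{85} \approx -42096.0$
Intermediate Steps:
$T{\left(Q \right)} = \frac{1}{-119 + Q}$
$-42096 + T{\left(110 - -94 \right)} = -42096 + \frac{1}{-119 + \left(110 - -94\right)} = -42096 + \frac{1}{-119 + \left(110 + 94\right)} = -42096 + \frac{1}{-119 + 204} = -42096 + \frac{1}{85} = - \frac{3578159}{85}$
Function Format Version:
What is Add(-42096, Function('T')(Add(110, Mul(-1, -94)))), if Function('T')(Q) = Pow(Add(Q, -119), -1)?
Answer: Rational(-3578159, 85) ≈ -42096.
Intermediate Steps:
Function('T')(Q) = Pow(Add(-119, Q), -1)
Add(-42096, Function('T')(Add(110, Mul(-1, -94)))) = Add(-42096, Pow(Add(-119, Add(110, Mul(-1, -94))), -1)) = Add(-42096, Pow(Add(-119, Add(110, 94)), -1)) = Add(-42096, Pow(Add(-119, 204), -1)) = Add(-42096, Pow(85, -1)) = Add(-42096, Rational(1, 85)) = Rational(-3578159, 85)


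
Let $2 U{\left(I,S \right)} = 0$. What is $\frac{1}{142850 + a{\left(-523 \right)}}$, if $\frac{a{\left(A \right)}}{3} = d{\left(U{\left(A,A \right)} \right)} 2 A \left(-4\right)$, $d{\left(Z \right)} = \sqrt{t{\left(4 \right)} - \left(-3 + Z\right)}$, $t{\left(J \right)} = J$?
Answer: $\frac{71425}{9651626786} - \frac{3138 \sqrt{7}}{4825813393} \approx 5.6799 \cdot 10^{-6}$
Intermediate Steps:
$U{\left(I,S \right)} = 0$ ($U{\left(I,S \right)} = \frac{1}{2} \cdot 0 = 0$)
$d{\left(Z \right)} = \sqrt{7 - Z}$ ($d{\left(Z \right)} = \sqrt{4 - \left(-3 + Z\right)} = \sqrt{7 - Z}$)
$a{\left(A \right)} = - 24 A \sqrt{7}$ ($a{\left(A \right)} = 3 \sqrt{7 - 0} \cdot 2 A \left(-4\right) = 3 \sqrt{7 + 0} \cdot 2 A \left(-4\right) = 3 \sqrt{7} \cdot 2 A \left(-4\right) = 3 \cdot 2 A \sqrt{7} \left(-4\right) = 3 \left(- 8 A \sqrt{7}\right) = - 24 A \sqrt{7}$)
$\frac{1}{142850 + a{\left(-523 \right)}} = \frac{1}{142850 - - 12552 \sqrt{7}} = \frac{1}{142850 + 12552 \sqrt{7}}$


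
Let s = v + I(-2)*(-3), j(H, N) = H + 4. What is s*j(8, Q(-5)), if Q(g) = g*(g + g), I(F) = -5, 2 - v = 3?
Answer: 168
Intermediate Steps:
v = -1 (v = 2 - 1*3 = 2 - 3 = -1)
Q(g) = 2*g² (Q(g) = g*(2*g) = 2*g²)
j(H, N) = 4 + H
s = 14 (s = -1 - 5*(-3) = -1 + 15 = 14)
s*j(8, Q(-5)) = 14*(4 + 8) = 14*12 = 168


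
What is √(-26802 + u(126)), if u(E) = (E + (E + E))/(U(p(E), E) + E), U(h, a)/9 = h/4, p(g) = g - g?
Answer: I*√26799 ≈ 163.7*I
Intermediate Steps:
p(g) = 0
U(h, a) = 9*h/4 (U(h, a) = 9*(h/4) = 9*h/4)
u(E) = 3 (u(E) = (E + (E + E))/((9/4)*0 + E) = (E + 2*E)/(0 + E) = (3*E)/E = 3)
√(-26802 + u(126)) = √(-26802 + 3) = √(-26799) = I*√26799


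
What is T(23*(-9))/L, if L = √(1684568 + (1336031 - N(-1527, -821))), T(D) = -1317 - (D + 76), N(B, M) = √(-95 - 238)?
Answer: -1186/√(3020599 - 3*I*√37) ≈ -0.6824 - 2.0613e-6*I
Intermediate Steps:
N(B, M) = 3*I*√37 (N(B, M) = √(-333) = 3*I*√37)
T(D) = -1393 - D (T(D) = -1317 - (76 + D) = -1317 + (-76 - D) = -1393 - D)
L = √(3020599 - 3*I*√37) (L = √(1684568 + (1336031 - 3*I*√37)) = √(3020599 - 3*I*√37) ≈ 1738.0 - 0.005*I)
T(23*(-9))/L = (-1393 - 23*(-9))/(√(3020599 - 3*I*√37)) = (-1393 - 1*(-207))/√(3020599 - 3*I*√37) = (-1393 + 207)/√(3020599 - 3*I*√37) = -1186/√(3020599 - 3*I*√37)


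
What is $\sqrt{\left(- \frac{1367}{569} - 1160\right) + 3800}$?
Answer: $\frac{\sqrt{853951217}}{569} \approx 51.358$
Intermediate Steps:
$\sqrt{\left(- \frac{1367}{569} - 1160\right) + 3800} = \sqrt{- \frac{661407}{569} + 3800} = \sqrt{\frac{1500793}{569}} = \frac{\sqrt{853951217}}{569}$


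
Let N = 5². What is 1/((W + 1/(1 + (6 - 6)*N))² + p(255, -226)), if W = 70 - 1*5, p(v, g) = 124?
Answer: 1/4480 ≈ 0.00022321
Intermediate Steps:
N = 25
W = 65 (W = 70 - 5 = 65)
1/((W + 1/(1 + (6 - 6)*N))² + p(255, -226)) = 1/((65 + 1/(1 + (6 - 6)*25))² + 124) = 1/((65 + 1/(1 + 0*25))² + 124) = 1/((65 + 1/(1 + 0))² + 124) = 1/((65 + 1/1)² + 124) = 1/((65 + 1)² + 124) = 1/(66² + 124) = 1/(4356 + 124) = 1/4480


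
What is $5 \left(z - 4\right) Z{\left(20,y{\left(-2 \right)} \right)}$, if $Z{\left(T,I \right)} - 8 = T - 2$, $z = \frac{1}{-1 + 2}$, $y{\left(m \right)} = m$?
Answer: $-390$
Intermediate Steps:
$z = 1$ ($z = 1^{-1} = 1$)
$Z{\left(T,I \right)} = 6 + T$ ($Z{\left(T,I \right)} = 8 + \left(T - 2\right) = 8 + \left(-2 + T\right) = 6 + T$)
$5 \left(z - 4\right) Z{\left(20,y{\left(-2 \right)} \right)} = 5 \left(1 - 4\right) \left(6 + 20\right) = 5 \left(-3\right) 26 = \left(-15\right) 26 = -390$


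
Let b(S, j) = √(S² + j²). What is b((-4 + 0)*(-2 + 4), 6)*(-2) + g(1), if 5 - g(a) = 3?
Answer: -18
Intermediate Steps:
g(a) = 2 (g(a) = 5 - 1*3 = 5 - 3 = 2)
b((-4 + 0)*(-2 + 4), 6)*(-2) + g(1) = √(((-4 + 0)*(-2 + 4))² + 6²)*(-2) + 2 = √((-4*2)² + 36)*(-2) + 2 = √((-8)² + 36)*(-2) + 2 = √(64 + 36)*(-2) + 2 = √100*(-2) + 2 = 10*(-2) + 2 = -20 + 2 = -18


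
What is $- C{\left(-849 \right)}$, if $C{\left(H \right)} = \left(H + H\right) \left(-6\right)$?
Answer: $-10188$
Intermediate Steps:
$C{\left(H \right)} = - 12 H$ ($C{\left(H \right)} = 2 H \left(-6\right) = - 12 H$)
$- C{\left(-849 \right)} = - \left(-12\right) \left(-849\right) = \left(-1\right) 10188 = -10188$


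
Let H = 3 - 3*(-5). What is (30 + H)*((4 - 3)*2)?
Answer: 96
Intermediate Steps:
H = 18 (H = 3 + 15 = 18)
(30 + H)*((4 - 3)*2) = (30 + 18)*((4 - 3)*2) = 48*(1*2) = 48*2 = 96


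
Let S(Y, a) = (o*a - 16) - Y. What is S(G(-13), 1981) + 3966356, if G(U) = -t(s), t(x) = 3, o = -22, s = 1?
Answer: 3922761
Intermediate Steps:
G(U) = -3 (G(U) = -1*3 = -3)
S(Y, a) = -16 - Y - 22*a (S(Y, a) = (-22*a - 16) - Y = (-16 - 22*a) - Y = -16 - Y - 22*a)
S(G(-13), 1981) + 3966356 = (-16 - 1*(-3) - 22*1981) + 3966356 = (-16 + 3 - 43582) + 3966356 = -43595 + 3966356 = 3922761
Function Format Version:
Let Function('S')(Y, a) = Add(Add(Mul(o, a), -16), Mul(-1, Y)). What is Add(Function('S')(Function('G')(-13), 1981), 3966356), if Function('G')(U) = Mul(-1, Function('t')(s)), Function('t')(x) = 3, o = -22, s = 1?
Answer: 3922761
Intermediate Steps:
Function('G')(U) = -3 (Function('G')(U) = Mul(-1, 3) = -3)
Function('S')(Y, a) = Add(-16, Mul(-1, Y), Mul(-22, a)) (Function('S')(Y, a) = Add(Add(Mul(-22, a), -16), Mul(-1, Y)) = Add(Add(-16, Mul(-22, a)), Mul(-1, Y)) = Add(-16, Mul(-1, Y), Mul(-22, a)))
Add(Function('S')(Function('G')(-13), 1981), 3966356) = Add(Add(-16, Mul(-1, -3), Mul(-22, 1981)), 3966356) = Add(Add(-16, 3, -43582), 3966356) = Add(-43595, 3966356) = 3922761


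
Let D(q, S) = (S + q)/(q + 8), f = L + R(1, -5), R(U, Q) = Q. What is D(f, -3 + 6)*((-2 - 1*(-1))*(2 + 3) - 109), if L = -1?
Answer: 171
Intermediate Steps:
f = -6 (f = -1 - 5 = -6)
D(q, S) = (S + q)/(8 + q)
D(f, -3 + 6)*((-2 - 1*(-1))*(2 + 3) - 109) = (((-3 + 6) - 6)/(8 - 6))*((-2 - 1*(-1))*(2 + 3) - 109) = ((3 - 6)/2)*((-2 + 1)*5 - 109) = ((½)*(-3))*(-1*5 - 109) = -3*(-5 - 109)/2 = -3/2*(-114) = 171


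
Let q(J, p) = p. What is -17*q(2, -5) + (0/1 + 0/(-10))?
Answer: 85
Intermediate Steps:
-17*q(2, -5) + (0/1 + 0/(-10)) = -17*(-5) + (0/1 + 0/(-10)) = 85 + (0*1 + 0*(-1/10)) = 85 + (0 + 0) = 85 + 0 = 85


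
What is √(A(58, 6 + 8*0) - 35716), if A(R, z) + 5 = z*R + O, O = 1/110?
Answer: I*√428013190/110 ≈ 188.08*I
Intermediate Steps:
O = 1/110 ≈ 0.0090909
A(R, z) = -549/110 + R*z (A(R, z) = -5 + (z*R + 1/110) = -5 + (R*z + 1/110) = -5 + (1/110 + R*z) = -549/110 + R*z)
√(A(58, 6 + 8*0) - 35716) = √((-549/110 + 58*(6 + 8*0)) - 35716) = √((-549/110 + 58*(6 + 0)) - 35716) = √((-549/110 + 58*6) - 35716) = √((-549/110 + 348) - 35716) = √(37731/110 - 35716) = √(-3891029/110) = I*√428013190/110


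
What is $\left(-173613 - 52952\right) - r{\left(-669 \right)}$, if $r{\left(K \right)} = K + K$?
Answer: $-225227$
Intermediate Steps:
$r{\left(K \right)} = 2 K$
$\left(-173613 - 52952\right) - r{\left(-669 \right)} = \left(-173613 - 52952\right) - 2 \left(-669\right) = \left(-173613 - 52952\right) - -1338 = -226565 + 1338 = -225227$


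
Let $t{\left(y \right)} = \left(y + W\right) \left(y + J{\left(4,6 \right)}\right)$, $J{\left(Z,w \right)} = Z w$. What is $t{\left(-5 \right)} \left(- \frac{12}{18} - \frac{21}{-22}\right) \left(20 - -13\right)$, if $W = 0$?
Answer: $- \frac{1805}{2} \approx -902.5$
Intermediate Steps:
$t{\left(y \right)} = y \left(24 + y\right)$ ($t{\left(y \right)} = \left(y + 0\right) \left(y + 4 \cdot 6\right) = y \left(y + 24\right) = y \left(24 + y\right)$)
$t{\left(-5 \right)} \left(- \frac{12}{18} - \frac{21}{-22}\right) \left(20 - -13\right) = - 5 \left(24 - 5\right) \left(- \frac{12}{18} - \frac{21}{-22}\right) \left(20 - -13\right) = \left(-5\right) 19 \left(\left(-12\right) \frac{1}{18} - - \frac{21}{22}\right) \left(20 + 13\right) = - 95 \left(- \frac{2}{3} + \frac{21}{22}\right) 33 = \left(-95\right) \frac{19}{66} \cdot 33 = \left(- \frac{1805}{66}\right) 33 = - \frac{1805}{2}$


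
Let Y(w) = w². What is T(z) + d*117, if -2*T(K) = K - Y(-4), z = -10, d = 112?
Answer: 13117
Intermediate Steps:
T(K) = 8 - K/2 (T(K) = -(K - 1*(-4)²)/2 = -(K - 1*16)/2 = -(K - 16)/2 = -(-16 + K)/2 = 8 - K/2)
T(z) + d*117 = (8 - ½*(-10)) + 112*117 = (8 + 5) + 13104 = 13 + 13104 = 13117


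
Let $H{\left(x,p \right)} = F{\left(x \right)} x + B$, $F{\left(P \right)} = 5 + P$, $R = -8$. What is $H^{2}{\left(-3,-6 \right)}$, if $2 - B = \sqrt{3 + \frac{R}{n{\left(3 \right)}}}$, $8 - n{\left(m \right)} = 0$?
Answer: $\left(4 + \sqrt{2}\right)^{2} \approx 29.314$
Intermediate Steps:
$n{\left(m \right)} = 8$ ($n{\left(m \right)} = 8 - 0 = 8 + 0 = 8$)
$B = 2 - \sqrt{2}$ ($B = 2 - \sqrt{3 - \frac{8}{8}} = 2 - \sqrt{3 - 1} = 2 - \sqrt{2} \approx 0.58579$)
$H{\left(x,p \right)} = 2 - \sqrt{2} + x \left(5 + x\right)$ ($H{\left(x,p \right)} = \left(5 + x\right) x + \left(2 - \sqrt{2}\right) = x \left(5 + x\right) + \left(2 - \sqrt{2}\right) = 2 - \sqrt{2} + x \left(5 + x\right)$)
$H^{2}{\left(-3,-6 \right)} = \left(2 - \sqrt{2} - 3 \left(5 - 3\right)\right)^{2} = \left(2 - \sqrt{2} - 6\right)^{2} = \left(-4 - \sqrt{2}\right)^{2}$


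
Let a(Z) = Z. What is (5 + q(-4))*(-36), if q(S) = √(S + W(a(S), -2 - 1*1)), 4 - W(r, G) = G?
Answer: -180 - 36*√3 ≈ -242.35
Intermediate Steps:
W(r, G) = 4 - G
q(S) = √(7 + S) (q(S) = √(S + (4 - (-2 - 1*1))) = √(S + (4 - (-2 - 1))) = √(S + (4 - 1*(-3))) = √(S + (4 + 3)) = √(S + 7) = √(7 + S))
(5 + q(-4))*(-36) = (5 + √(7 - 4))*(-36) = (5 + √3)*(-36) = -180 - 36*√3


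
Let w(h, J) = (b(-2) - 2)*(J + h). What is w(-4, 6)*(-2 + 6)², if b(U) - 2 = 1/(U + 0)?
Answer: -16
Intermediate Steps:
b(U) = 2 + 1/U (b(U) = 2 + 1/(U + 0) = 2 + 1/U)
w(h, J) = -J/2 - h/2 (w(h, J) = ((2 + 1/(-2)) - 2)*(J + h) = ((2 - ½) - 2)*(J + h) = (3/2 - 2)*(J + h) = -(J + h)/2 = -J/2 - h/2)
w(-4, 6)*(-2 + 6)² = (-½*6 - ½*(-4))*(-2 + 6)² = (-3 + 2)*4² = -1*16 = -16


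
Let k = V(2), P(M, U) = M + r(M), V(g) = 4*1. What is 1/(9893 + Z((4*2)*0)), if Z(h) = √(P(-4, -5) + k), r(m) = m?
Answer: 9893/97871453 - 2*I/97871453 ≈ 0.00010108 - 2.0435e-8*I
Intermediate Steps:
V(g) = 4
P(M, U) = 2*M (P(M, U) = M + M = 2*M)
k = 4
Z(h) = 2*I (Z(h) = √(2*(-4) + 4) = √(-8 + 4) = √(-4) = 2*I)
1/(9893 + Z((4*2)*0)) = 1/(9893 + 2*I) = (9893 - 2*I)/97871453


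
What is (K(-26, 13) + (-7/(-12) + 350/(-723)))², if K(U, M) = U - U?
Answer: 82369/8363664 ≈ 0.0098484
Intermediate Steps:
K(U, M) = 0
(K(-26, 13) + (-7/(-12) + 350/(-723)))² = (0 + (-7/(-12) + 350/(-723)))² = (0 + (-7*(-1/12) + 350*(-1/723)))² = (0 + (7/12 - 350/723))² = (0 + 287/2892)² = (287/2892)² = 82369/8363664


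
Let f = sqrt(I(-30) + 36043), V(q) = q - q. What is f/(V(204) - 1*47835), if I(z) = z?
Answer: -sqrt(36013)/47835 ≈ -0.0039672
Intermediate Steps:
V(q) = 0
f = sqrt(36013) (f = sqrt(-30 + 36043) = sqrt(36013) ≈ 189.77)
f/(V(204) - 1*47835) = sqrt(36013)/(0 - 1*47835) = sqrt(36013)/(0 - 47835) = sqrt(36013)/(-47835) = sqrt(36013)*(-1/47835) = -sqrt(36013)/47835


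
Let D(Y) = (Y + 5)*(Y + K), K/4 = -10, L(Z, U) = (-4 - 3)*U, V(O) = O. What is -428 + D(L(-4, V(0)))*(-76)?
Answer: 14772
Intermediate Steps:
L(Z, U) = -7*U
K = -40 (K = 4*(-10) = -40)
D(Y) = (-40 + Y)*(5 + Y) (D(Y) = (Y + 5)*(Y - 40) = (5 + Y)*(-40 + Y) = (-40 + Y)*(5 + Y))
-428 + D(L(-4, V(0)))*(-76) = -428 + (-200 + (-7*0)² - (-245)*0)*(-76) = -428 + (-200 + 0² - 35*0)*(-76) = -428 + (-200 + 0 + 0)*(-76) = -428 - 200*(-76) = -428 + 15200 = 14772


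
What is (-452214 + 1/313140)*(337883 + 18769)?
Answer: -4208680603313439/26095 ≈ -1.6128e+11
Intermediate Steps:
(-452214 + 1/313140)*(337883 + 18769) = (-452214 + 1/313140)*356652 = -141606291959/313140*356652 = -4208680603313439/26095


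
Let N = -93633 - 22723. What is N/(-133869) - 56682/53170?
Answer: -700657069/3558907365 ≈ -0.19687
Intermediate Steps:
N = -116356
N/(-133869) - 56682/53170 = -116356/(-133869) - 56682/53170 = -116356*(-1/133869) - 56682*1/53170 = 116356/133869 - 28341/26585 = -700657069/3558907365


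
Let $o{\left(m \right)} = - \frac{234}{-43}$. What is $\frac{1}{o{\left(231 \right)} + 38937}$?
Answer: $\frac{43}{1674525} \approx 2.5679 \cdot 10^{-5}$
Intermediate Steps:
$o{\left(m \right)} = \frac{234}{43}$ ($o{\left(m \right)} = \left(-234\right) \left(- \frac{1}{43}\right) = \frac{234}{43}$)
$\frac{1}{o{\left(231 \right)} + 38937} = \frac{1}{\frac{234}{43} + 38937} = \frac{1}{\frac{1674525}{43}} = \frac{43}{1674525}$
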